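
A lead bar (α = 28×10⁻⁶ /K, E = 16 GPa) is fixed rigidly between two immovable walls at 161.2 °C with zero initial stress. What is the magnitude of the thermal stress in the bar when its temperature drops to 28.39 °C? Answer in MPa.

Fully constrained: the free strain ε = αΔT is blocked, so σ = Eε = EαΔT.
|ΔT| = 132.81 K
σ = 16.0×10⁹ × 28×10⁻⁶ × 132.81 = 5.95×10⁷ Pa

σ = 59.5 MPa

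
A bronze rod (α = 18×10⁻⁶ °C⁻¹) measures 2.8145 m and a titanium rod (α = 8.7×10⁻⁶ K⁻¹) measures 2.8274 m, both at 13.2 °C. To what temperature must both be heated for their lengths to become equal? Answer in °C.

Equal length when α₁L₁ΔT − α₂L₂ΔT = L₂ − L₁ = 1.29×10⁻² m
α₁L₁ = 5.0661×10⁻⁵, α₂L₂ = 2.459838×10⁻⁵ → Δ(αL) = 2.606262×10⁻⁵ m/K
ΔT = 1.29×10⁻² / 2.606262×10⁻⁵ = 494.962 K, so T = 13.2 + 494.962 = 508.162 °C

T = 508.2 °C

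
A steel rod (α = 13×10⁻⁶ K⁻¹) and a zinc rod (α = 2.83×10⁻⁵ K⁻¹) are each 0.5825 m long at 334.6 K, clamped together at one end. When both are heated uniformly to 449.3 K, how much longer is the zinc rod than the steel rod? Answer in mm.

ΔT = 114.7 K
steel: ΔL = 13×10⁻⁶ × 0.5825 m × 114.7 = 8.6857×10⁻⁴ m = 0.86857 mm
zinc: ΔL = 2.83×10⁻⁵ × 0.5825 m × 114.7 = 1.8908×10⁻³ m = 1.8908 mm
difference = 1.8908 − 0.86857 = 1.02223 mm

1.02 mm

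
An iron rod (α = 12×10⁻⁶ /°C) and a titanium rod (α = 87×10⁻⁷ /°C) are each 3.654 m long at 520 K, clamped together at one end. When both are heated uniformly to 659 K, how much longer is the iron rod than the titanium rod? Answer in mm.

ΔT = 139 K
iron: ΔL = 12×10⁻⁶ × 3.654 m × 139 = 6.0949×10⁻³ m = 6.0949 mm
titanium: ΔL = 87×10⁻⁷ × 3.654 m × 139 = 4.4188×10⁻³ m = 4.4188 mm
difference = 6.0949 − 4.4188 = 1.6761 mm

1.68 mm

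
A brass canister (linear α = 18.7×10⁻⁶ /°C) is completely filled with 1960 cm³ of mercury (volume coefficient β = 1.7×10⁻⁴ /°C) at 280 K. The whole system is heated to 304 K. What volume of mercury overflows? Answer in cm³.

The canister also expands: β_container ≈ 3α = 5.61×10⁻⁵ /K
Net overflow = V₀(β_liq − 3α_cont)ΔT
β − 3α = 1.70×10⁻⁴ − 5.61×10⁻⁵ = 1.139×10⁻⁴ /K; ΔT = 24 K
ΔV = 1960 × 1.139×10⁻⁴ × 24 = 5.36 cm³

5.36 cm³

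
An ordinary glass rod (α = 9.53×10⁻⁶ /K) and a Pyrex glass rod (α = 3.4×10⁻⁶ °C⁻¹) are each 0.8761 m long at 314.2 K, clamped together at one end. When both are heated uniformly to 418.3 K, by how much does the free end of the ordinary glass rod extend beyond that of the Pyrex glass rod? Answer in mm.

0.559 mm

ΔT = 104.1 K
ordinary glass: ΔL = 9.53×10⁻⁶ × 0.8761 m × 104.1 = 8.6916×10⁻⁴ m = 0.86916 mm
Pyrex glass: ΔL = 3.4×10⁻⁶ × 0.8761 m × 104.1 = 3.1009×10⁻⁴ m = 0.31009 mm
difference = 0.86916 − 0.31009 = 0.55907 mm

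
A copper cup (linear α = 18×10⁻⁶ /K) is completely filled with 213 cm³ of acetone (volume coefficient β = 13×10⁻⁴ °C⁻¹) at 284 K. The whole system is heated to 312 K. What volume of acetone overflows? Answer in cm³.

The cup also expands: β_container ≈ 3α = 5.4×10⁻⁵ /K
Net overflow = V₀(β_liq − 3α_cont)ΔT
β − 3α = 1.30×10⁻³ − 5.4×10⁻⁵ = 1.246×10⁻³ /K; ΔT = 28 K
ΔV = 213 × 1.246×10⁻³ × 28 = 7.43 cm³

7.43 cm³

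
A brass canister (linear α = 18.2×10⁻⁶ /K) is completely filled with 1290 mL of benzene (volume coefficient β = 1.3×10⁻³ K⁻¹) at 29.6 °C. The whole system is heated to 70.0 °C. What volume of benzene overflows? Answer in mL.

The canister also expands: β_container ≈ 3α = 5.46×10⁻⁵ /K
Net overflow = V₀(β_liq − 3α_cont)ΔT
β − 3α = 1.30×10⁻³ − 5.46×10⁻⁵ = 1.2454×10⁻³ /K; ΔT = 40.4 K
ΔV = 1290 × 1.2454×10⁻³ × 40.4 = 64.9 mL

64.9 mL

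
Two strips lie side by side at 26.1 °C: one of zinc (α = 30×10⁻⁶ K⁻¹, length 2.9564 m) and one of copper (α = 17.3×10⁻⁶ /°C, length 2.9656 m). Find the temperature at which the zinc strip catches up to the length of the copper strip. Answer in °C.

T = 272.2 °C

L₁(1 + α₁ΔT) = L₂(1 + α₂ΔT) ⇒ ΔT = (L₂ − L₁)/(α₁L₁ − α₂L₂)
L₂ − L₁ = 2.9656 − 2.9564 = 9.20×10⁻³ m
α₁L₁ − α₂L₂ = 30×10⁻⁶×2.9564 − 17.3×10⁻⁶×2.9656 = 3.738712×10⁻⁵ m/K
ΔT = 9.20×10⁻³ / 3.738712×10⁻⁵ = 246.074 K
T = 26.1 + 246.074 = 272.174 °C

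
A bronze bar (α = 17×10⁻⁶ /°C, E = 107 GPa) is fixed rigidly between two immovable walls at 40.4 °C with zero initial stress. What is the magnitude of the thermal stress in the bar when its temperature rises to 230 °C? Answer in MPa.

σ = 345 MPa

Fully constrained: the free strain ε = αΔT is blocked, so σ = Eε = EαΔT.
|ΔT| = 189.6 K
σ = 107×10⁹ × 17×10⁻⁶ × 189.6 = 3.45×10⁸ Pa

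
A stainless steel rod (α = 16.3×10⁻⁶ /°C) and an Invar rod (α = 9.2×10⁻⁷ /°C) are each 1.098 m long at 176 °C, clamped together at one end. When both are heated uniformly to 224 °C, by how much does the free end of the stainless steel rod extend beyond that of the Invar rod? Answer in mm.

ΔT = 48 K
stainless steel: ΔL = 16.3×10⁻⁶ × 1.098 m × 48 = 8.5908×10⁻⁴ m = 0.85908 mm
Invar: ΔL = 9.2×10⁻⁷ × 1.098 m × 48 = 4.8488×10⁻⁵ m = 0.048488 mm
difference = 0.85908 − 0.048488 = 0.810592 mm

0.811 mm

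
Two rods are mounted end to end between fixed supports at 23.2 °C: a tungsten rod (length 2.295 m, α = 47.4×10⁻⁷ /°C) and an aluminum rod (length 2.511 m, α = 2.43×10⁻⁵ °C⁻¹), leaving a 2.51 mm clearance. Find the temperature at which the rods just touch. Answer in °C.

T = 58.1 °C

Gap closes when ΔL₁ + ΔL₂ = 2.51 mm = 2.51×10⁻³ m
(α₁L₁ + α₂L₂)ΔT = g
α₁L₁ + α₂L₂ = 47.4×10⁻⁷×2.295 + 2.43×10⁻⁵×2.511 = 7.18956×10⁻⁵ m/K
ΔT = 2.51×10⁻³ / 7.18956×10⁻⁵ = 34.912 K
T = 23.2 + 34.912 = 58.112 °C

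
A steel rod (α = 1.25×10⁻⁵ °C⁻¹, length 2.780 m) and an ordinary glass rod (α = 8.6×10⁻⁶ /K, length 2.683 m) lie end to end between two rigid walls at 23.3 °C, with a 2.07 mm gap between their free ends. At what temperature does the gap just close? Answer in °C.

Gap closes when ΔL₁ + ΔL₂ = 2.07 mm = 2.07×10⁻³ m
(α₁L₁ + α₂L₂)ΔT = g
α₁L₁ + α₂L₂ = 1.25×10⁻⁵×2.780 + 8.6×10⁻⁶×2.683 = 5.78238×10⁻⁵ m/K
ΔT = 2.07×10⁻³ / 5.78238×10⁻⁵ = 35.798 K
T = 23.3 + 35.798 = 59.098 °C

T = 59.1 °C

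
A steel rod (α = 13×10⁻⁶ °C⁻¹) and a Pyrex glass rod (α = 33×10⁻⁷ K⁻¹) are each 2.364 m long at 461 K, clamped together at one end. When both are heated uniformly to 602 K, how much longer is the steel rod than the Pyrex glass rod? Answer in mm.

ΔT = 141 K
steel: ΔL = 13×10⁻⁶ × 2.364 m × 141 = 4.3332×10⁻³ m = 4.3332 mm
Pyrex glass: ΔL = 33×10⁻⁷ × 2.364 m × 141 = 1.1000×10⁻³ m = 1.1000 mm
difference = 4.3332 − 1.1000 = 3.2332 mm

3.23 mm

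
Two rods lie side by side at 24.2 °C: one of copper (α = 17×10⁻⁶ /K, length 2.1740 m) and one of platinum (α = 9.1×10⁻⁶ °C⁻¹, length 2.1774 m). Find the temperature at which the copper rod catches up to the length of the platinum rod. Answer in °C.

T = 222.5 °C

L₁(1 + α₁ΔT) = L₂(1 + α₂ΔT) ⇒ ΔT = (L₂ − L₁)/(α₁L₁ − α₂L₂)
L₂ − L₁ = 2.1774 − 2.1740 = 3.40×10⁻³ m
α₁L₁ − α₂L₂ = 17×10⁻⁶×2.1740 − 9.1×10⁻⁶×2.1774 = 1.714366×10⁻⁵ m/K
ΔT = 3.40×10⁻³ / 1.714366×10⁻⁵ = 198.324 K
T = 24.2 + 198.324 = 222.524 °C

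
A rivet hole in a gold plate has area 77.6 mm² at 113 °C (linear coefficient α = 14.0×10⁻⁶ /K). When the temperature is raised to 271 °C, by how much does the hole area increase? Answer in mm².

ΔA = 0.343 mm²

Area coefficient ≈ 2α; |ΔT| = 158 K
ΔA = 2αA₀ΔT = 2(14.0×10⁻⁶)(77.6)(158) = 0.343 mm²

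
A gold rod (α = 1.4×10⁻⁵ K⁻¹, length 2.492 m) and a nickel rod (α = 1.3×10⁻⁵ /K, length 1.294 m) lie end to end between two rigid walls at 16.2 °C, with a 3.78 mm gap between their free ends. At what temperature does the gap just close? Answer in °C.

Gap closes when ΔL₁ + ΔL₂ = 3.78 mm = 3.78×10⁻³ m
(α₁L₁ + α₂L₂)ΔT = g
α₁L₁ + α₂L₂ = 1.4×10⁻⁵×2.492 + 1.3×10⁻⁵×1.294 = 5.171×10⁻⁵ m/K
ΔT = 3.78×10⁻³ / 5.171×10⁻⁵ = 73.100 K
T = 16.2 + 73.100 = 89.300 °C

T = 89.3 °C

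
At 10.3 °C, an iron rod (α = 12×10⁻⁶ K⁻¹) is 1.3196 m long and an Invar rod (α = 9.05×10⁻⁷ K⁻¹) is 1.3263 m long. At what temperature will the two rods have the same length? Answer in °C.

T = 468.1 °C

L₁(1 + α₁ΔT) = L₂(1 + α₂ΔT) ⇒ ΔT = (L₂ − L₁)/(α₁L₁ − α₂L₂)
L₂ − L₁ = 1.3263 − 1.3196 = 6.70×10⁻³ m
α₁L₁ − α₂L₂ = 12×10⁻⁶×1.3196 − 9.05×10⁻⁷×1.3263 = 1.46348985×10⁻⁵ m/K
ΔT = 6.70×10⁻³ / 1.46348985×10⁻⁵ = 457.810 K
T = 10.3 + 457.810 = 468.110 °C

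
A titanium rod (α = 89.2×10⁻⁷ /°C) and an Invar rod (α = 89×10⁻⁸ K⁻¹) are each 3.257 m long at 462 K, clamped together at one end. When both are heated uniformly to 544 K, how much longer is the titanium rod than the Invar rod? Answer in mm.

ΔT = 82 K
titanium: ΔL = 89.2×10⁻⁷ × 3.257 m × 82 = 2.3823×10⁻³ m = 2.3823 mm
Invar: ΔL = 89×10⁻⁸ × 3.257 m × 82 = 2.3770×10⁻⁴ m = 0.23770 mm
difference = 2.3823 − 0.23770 = 2.1446 mm

2.14 mm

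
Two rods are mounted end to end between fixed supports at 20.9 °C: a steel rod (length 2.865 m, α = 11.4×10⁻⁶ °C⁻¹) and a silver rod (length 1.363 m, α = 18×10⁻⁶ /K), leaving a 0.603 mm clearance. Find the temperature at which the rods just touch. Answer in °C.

α₁L₁ = 3.2661×10⁻⁵ m/K, α₂L₂ = 2.4534×10⁻⁵ m/K → total 5.7195×10⁻⁵ m/K
ΔT = g/(α₁L₁+α₂L₂) = 6.03×10⁻⁴ / 5.7195×10⁻⁵ = 10.543 K
T = 20.9 + 10.543 = 31.443 °C

T = 31.4 °C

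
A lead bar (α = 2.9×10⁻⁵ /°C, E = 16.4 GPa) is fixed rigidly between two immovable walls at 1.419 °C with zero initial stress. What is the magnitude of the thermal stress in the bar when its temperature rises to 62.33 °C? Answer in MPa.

σ = 29.0 MPa

Fully constrained: the free strain ε = αΔT is blocked, so σ = Eε = EαΔT.
|ΔT| = 60.911 K
σ = 16.4×10⁹ × 2.9×10⁻⁵ × 60.911 = 2.90×10⁷ Pa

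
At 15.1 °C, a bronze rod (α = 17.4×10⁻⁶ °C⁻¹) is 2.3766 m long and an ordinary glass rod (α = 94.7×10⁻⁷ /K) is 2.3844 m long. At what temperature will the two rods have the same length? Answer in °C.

Equal length when α₁L₁ΔT − α₂L₂ΔT = L₂ − L₁ = 7.80×10⁻³ m
α₁L₁ = 4.135284×10⁻⁵, α₂L₂ = 2.2580268×10⁻⁵ → Δ(αL) = 1.8772572×10⁻⁵ m/K
ΔT = 7.80×10⁻³ / 1.8772572×10⁻⁵ = 415.500 K, so T = 15.1 + 415.500 = 430.600 °C

T = 430.6 °C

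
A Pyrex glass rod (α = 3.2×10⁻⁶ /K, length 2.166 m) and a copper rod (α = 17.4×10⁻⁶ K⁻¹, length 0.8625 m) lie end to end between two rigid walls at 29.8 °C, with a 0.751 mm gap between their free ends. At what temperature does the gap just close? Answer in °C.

α₁L₁ = 6.9312×10⁻⁶ m/K, α₂L₂ = 1.50075×10⁻⁵ m/K → total 2.19387×10⁻⁵ m/K
ΔT = g/(α₁L₁+α₂L₂) = 7.51×10⁻⁴ / 2.19387×10⁻⁵ = 34.232 K
T = 29.8 + 34.232 = 64.032 °C

T = 64.0 °C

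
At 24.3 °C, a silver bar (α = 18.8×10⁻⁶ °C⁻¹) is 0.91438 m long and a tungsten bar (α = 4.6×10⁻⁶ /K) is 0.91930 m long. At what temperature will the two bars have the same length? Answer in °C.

T = 403.9 °C

L₁(1 + α₁ΔT) = L₂(1 + α₂ΔT) ⇒ ΔT = (L₂ − L₁)/(α₁L₁ − α₂L₂)
L₂ − L₁ = 0.91930 − 0.91438 = 4.92×10⁻³ m
α₁L₁ − α₂L₂ = 18.8×10⁻⁶×0.91438 − 4.6×10⁻⁶×0.91930 = 1.2961564×10⁻⁵ m/K
ΔT = 4.92×10⁻³ / 1.2961564×10⁻⁵ = 379.584 K
T = 24.3 + 379.584 = 403.884 °C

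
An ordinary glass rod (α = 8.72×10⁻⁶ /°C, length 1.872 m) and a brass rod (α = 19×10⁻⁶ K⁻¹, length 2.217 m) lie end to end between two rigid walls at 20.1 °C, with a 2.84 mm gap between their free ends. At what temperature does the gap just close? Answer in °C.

Gap closes when ΔL₁ + ΔL₂ = 2.84 mm = 2.84×10⁻³ m
(α₁L₁ + α₂L₂)ΔT = g
α₁L₁ + α₂L₂ = 8.72×10⁻⁶×1.872 + 19×10⁻⁶×2.217 = 5.844684×10⁻⁵ m/K
ΔT = 2.84×10⁻³ / 5.844684×10⁻⁵ = 48.591 K
T = 20.1 + 48.591 = 68.691 °C

T = 68.7 °C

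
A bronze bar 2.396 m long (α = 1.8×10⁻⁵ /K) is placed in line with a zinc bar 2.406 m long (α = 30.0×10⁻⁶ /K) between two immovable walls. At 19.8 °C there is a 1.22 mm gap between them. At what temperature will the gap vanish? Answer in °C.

Gap closes when ΔL₁ + ΔL₂ = 1.22 mm = 1.22×10⁻³ m
(α₁L₁ + α₂L₂)ΔT = g
α₁L₁ + α₂L₂ = 1.8×10⁻⁵×2.396 + 30.0×10⁻⁶×2.406 = 1.15308×10⁻⁴ m/K
ΔT = 1.22×10⁻³ / 1.15308×10⁻⁴ = 10.580 K
T = 19.8 + 10.580 = 30.380 °C

T = 30.4 °C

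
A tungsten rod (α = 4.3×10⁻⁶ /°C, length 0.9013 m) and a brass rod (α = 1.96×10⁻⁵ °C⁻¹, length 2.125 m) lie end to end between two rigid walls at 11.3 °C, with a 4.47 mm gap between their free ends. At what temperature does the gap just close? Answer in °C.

T = 109 °C

α₁L₁ = 3.87559×10⁻⁶ m/K, α₂L₂ = 4.165×10⁻⁵ m/K → total 4.552559×10⁻⁵ m/K
ΔT = g/(α₁L₁+α₂L₂) = 4.47×10⁻³ / 4.552559×10⁻⁵ = 98.19 K
T = 11.3 + 98.19 = 109.49 °C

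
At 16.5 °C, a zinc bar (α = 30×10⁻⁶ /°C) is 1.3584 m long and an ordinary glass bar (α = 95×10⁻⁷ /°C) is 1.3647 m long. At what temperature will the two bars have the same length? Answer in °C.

L₁(1 + α₁ΔT) = L₂(1 + α₂ΔT) ⇒ ΔT = (L₂ − L₁)/(α₁L₁ − α₂L₂)
L₂ − L₁ = 1.3647 − 1.3584 = 6.30×10⁻³ m
α₁L₁ − α₂L₂ = 30×10⁻⁶×1.3584 − 95×10⁻⁷×1.3647 = 2.778735×10⁻⁵ m/K
ΔT = 6.30×10⁻³ / 2.778735×10⁻⁵ = 226.722 K
T = 16.5 + 226.722 = 243.222 °C

T = 243.2 °C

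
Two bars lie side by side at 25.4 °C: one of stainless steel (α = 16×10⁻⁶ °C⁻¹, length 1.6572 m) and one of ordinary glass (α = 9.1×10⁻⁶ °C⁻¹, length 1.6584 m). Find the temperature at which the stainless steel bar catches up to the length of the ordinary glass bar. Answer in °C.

T = 130.4 °C

L₁(1 + α₁ΔT) = L₂(1 + α₂ΔT) ⇒ ΔT = (L₂ − L₁)/(α₁L₁ − α₂L₂)
L₂ − L₁ = 1.6584 − 1.6572 = 1.20×10⁻³ m
α₁L₁ − α₂L₂ = 16×10⁻⁶×1.6572 − 9.1×10⁻⁶×1.6584 = 1.142376×10⁻⁵ m/K
ΔT = 1.20×10⁻³ / 1.142376×10⁻⁵ = 105.044 K
T = 25.4 + 105.044 = 130.444 °C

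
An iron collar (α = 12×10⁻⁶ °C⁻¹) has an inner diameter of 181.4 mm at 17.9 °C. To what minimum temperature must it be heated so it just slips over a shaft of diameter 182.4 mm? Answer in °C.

T = 477 °C

Required Δd = 182.4 − 181.4 = 1.0 mm
Δd = αd₀ΔT ⇒ ΔT = Δd/(αd₀) = 1.0 / (12×10⁻⁶ × 181.4) = 459.39 K
T_min = 17.9 + 459.39 = 477.29 °C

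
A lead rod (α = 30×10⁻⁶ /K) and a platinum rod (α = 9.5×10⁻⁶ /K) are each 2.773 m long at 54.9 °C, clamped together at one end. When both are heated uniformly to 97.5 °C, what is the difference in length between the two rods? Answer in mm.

2.42 mm

ΔT = 42.6 K
lead: ΔL = 30×10⁻⁶ × 2.773 m × 42.6 = 3.5439×10⁻³ m = 3.5439 mm
platinum: ΔL = 9.5×10⁻⁶ × 2.773 m × 42.6 = 1.1222×10⁻³ m = 1.1222 mm
difference = 3.5439 − 1.1222 = 2.4217 mm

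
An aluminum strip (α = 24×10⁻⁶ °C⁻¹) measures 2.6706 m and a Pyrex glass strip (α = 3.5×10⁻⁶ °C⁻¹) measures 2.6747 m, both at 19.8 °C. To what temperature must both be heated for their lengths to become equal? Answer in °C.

T = 94.71 °C

L₁(1 + α₁ΔT) = L₂(1 + α₂ΔT) ⇒ ΔT = (L₂ − L₁)/(α₁L₁ − α₂L₂)
L₂ − L₁ = 2.6747 − 2.6706 = 4.10×10⁻³ m
α₁L₁ − α₂L₂ = 24×10⁻⁶×2.6706 − 3.5×10⁻⁶×2.6747 = 5.473295×10⁻⁵ m/K
ΔT = 4.10×10⁻³ / 5.473295×10⁻⁵ = 74.9092 K
T = 19.8 + 74.9092 = 94.7092 °C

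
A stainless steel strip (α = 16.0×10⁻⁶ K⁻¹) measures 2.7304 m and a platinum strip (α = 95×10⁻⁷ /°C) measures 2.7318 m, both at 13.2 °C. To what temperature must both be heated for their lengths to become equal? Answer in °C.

L₁(1 + α₁ΔT) = L₂(1 + α₂ΔT) ⇒ ΔT = (L₂ − L₁)/(α₁L₁ − α₂L₂)
L₂ − L₁ = 2.7318 − 2.7304 = 1.40×10⁻³ m
α₁L₁ − α₂L₂ = 16.0×10⁻⁶×2.7304 − 95×10⁻⁷×2.7318 = 1.77343×10⁻⁵ m/K
ΔT = 1.40×10⁻³ / 1.77343×10⁻⁵ = 78.9431 K
T = 13.2 + 78.9431 = 92.1431 °C

T = 92.14 °C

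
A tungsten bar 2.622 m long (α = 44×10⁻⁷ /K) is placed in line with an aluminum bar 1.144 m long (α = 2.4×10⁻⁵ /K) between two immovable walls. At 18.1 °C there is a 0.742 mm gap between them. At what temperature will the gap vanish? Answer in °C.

Gap closes when ΔL₁ + ΔL₂ = 0.742 mm = 7.42×10⁻⁴ m
(α₁L₁ + α₂L₂)ΔT = g
α₁L₁ + α₂L₂ = 44×10⁻⁷×2.622 + 2.4×10⁻⁵×1.144 = 3.89928×10⁻⁵ m/K
ΔT = 7.42×10⁻⁴ / 3.89928×10⁻⁵ = 19.029 K
T = 18.1 + 19.029 = 37.129 °C

T = 37.1 °C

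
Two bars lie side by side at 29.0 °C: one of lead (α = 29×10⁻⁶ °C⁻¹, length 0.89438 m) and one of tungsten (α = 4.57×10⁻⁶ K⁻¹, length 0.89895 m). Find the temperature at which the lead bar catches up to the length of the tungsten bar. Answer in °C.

Equal length when α₁L₁ΔT − α₂L₂ΔT = L₂ − L₁ = 4.57×10⁻³ m
α₁L₁ = 2.593702×10⁻⁵, α₂L₂ = 4.1082015×10⁻⁶ → Δ(αL) = 2.18288185×10⁻⁵ m/K
ΔT = 4.57×10⁻³ / 2.18288185×10⁻⁵ = 209.356 K, so T = 29.0 + 209.356 = 238.356 °C

T = 238.4 °C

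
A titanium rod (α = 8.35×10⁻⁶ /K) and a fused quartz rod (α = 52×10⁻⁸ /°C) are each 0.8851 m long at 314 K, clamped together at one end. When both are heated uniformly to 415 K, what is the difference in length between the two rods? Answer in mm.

ΔT = 101 K
titanium: ΔL = 8.35×10⁻⁶ × 0.8851 m × 101 = 7.4645×10⁻⁴ m = 0.74645 mm
fused quartz: ΔL = 52×10⁻⁸ × 0.8851 m × 101 = 4.6485×10⁻⁵ m = 0.046485 mm
difference = 0.74645 − 0.046485 = 0.699965 mm

0.700 mm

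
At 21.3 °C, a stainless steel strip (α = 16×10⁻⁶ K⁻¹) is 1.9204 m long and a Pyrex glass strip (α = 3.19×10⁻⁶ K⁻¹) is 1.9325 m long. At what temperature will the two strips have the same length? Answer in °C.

Equal length when α₁L₁ΔT − α₂L₂ΔT = L₂ − L₁ = 1.21×10⁻² m
α₁L₁ = 3.07264×10⁻⁵, α₂L₂ = 6.164675×10⁻⁶ → Δ(αL) = 2.4561725×10⁻⁵ m/K
ΔT = 1.21×10⁻² / 2.4561725×10⁻⁵ = 492.636 K, so T = 21.3 + 492.636 = 513.936 °C

T = 513.9 °C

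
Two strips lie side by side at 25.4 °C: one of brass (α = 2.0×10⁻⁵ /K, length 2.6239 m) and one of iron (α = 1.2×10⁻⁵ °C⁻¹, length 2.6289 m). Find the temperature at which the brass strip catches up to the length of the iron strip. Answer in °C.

Equal length when α₁L₁ΔT − α₂L₂ΔT = L₂ − L₁ = 5.00×10⁻³ m
α₁L₁ = 5.2478×10⁻⁵, α₂L₂ = 3.15468×10⁻⁵ → Δ(αL) = 2.09312×10⁻⁵ m/K
ΔT = 5.00×10⁻³ / 2.09312×10⁻⁵ = 238.878 K, so T = 25.4 + 238.878 = 264.278 °C

T = 264.3 °C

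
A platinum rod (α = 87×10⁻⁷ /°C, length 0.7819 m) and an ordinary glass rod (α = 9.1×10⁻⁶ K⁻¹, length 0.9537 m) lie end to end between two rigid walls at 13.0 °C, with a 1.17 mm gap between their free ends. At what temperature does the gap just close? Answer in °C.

α₁L₁ = 6.80253×10⁻⁶ m/K, α₂L₂ = 8.67867×10⁻⁶ m/K → total 1.54812×10⁻⁵ m/K
ΔT = g/(α₁L₁+α₂L₂) = 1.17×10⁻³ / 1.54812×10⁻⁵ = 75.576 K
T = 13.0 + 75.576 = 88.576 °C

T = 88.6 °C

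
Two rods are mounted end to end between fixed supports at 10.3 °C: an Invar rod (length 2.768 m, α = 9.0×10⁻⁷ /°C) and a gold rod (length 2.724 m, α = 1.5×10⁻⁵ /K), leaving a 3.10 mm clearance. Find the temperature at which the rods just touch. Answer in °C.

α₁L₁ = 2.4912×10⁻⁶ m/K, α₂L₂ = 4.086×10⁻⁵ m/K → total 4.33512×10⁻⁵ m/K
ΔT = g/(α₁L₁+α₂L₂) = 3.10×10⁻³ / 4.33512×10⁻⁵ = 71.509 K
T = 10.3 + 71.509 = 81.809 °C

T = 81.8 °C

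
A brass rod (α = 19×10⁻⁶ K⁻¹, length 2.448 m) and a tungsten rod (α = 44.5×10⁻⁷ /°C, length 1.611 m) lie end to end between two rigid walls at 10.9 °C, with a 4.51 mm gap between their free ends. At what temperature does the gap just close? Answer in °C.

T = 94.9 °C

Gap closes when ΔL₁ + ΔL₂ = 4.51 mm = 4.51×10⁻³ m
(α₁L₁ + α₂L₂)ΔT = g
α₁L₁ + α₂L₂ = 19×10⁻⁶×2.448 + 44.5×10⁻⁷×1.611 = 5.368095×10⁻⁵ m/K
ΔT = 4.51×10⁻³ / 5.368095×10⁻⁵ = 84.015 K
T = 10.9 + 84.015 = 94.915 °C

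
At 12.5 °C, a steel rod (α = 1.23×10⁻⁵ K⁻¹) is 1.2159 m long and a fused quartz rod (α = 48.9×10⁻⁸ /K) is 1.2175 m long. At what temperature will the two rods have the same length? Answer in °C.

L₁(1 + α₁ΔT) = L₂(1 + α₂ΔT) ⇒ ΔT = (L₂ − L₁)/(α₁L₁ − α₂L₂)
L₂ − L₁ = 1.2175 − 1.2159 = 1.60×10⁻³ m
α₁L₁ − α₂L₂ = 1.23×10⁻⁵×1.2159 − 48.9×10⁻⁸×1.2175 = 1.43602125×10⁻⁵ m/K
ΔT = 1.60×10⁻³ / 1.43602125×10⁻⁵ = 111.419 K
T = 12.5 + 111.419 = 123.919 °C

T = 123.9 °C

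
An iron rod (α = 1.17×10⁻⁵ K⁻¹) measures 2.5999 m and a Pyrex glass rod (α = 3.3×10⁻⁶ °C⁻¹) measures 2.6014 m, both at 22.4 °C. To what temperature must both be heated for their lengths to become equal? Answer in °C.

Equal length when α₁L₁ΔT − α₂L₂ΔT = L₂ − L₁ = 1.50×10⁻³ m
α₁L₁ = 3.041883×10⁻⁵, α₂L₂ = 8.58462×10⁻⁶ → Δ(αL) = 2.183421×10⁻⁵ m/K
ΔT = 1.50×10⁻³ / 2.183421×10⁻⁵ = 68.6995 K, so T = 22.4 + 68.6995 = 91.0995 °C

T = 91.10 °C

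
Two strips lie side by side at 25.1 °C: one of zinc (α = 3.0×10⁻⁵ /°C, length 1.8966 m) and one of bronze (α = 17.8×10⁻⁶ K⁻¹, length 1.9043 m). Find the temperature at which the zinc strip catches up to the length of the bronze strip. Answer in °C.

T = 359.9 °C

L₁(1 + α₁ΔT) = L₂(1 + α₂ΔT) ⇒ ΔT = (L₂ − L₁)/(α₁L₁ − α₂L₂)
L₂ − L₁ = 1.9043 − 1.8966 = 7.70×10⁻³ m
α₁L₁ − α₂L₂ = 3.0×10⁻⁵×1.8966 − 17.8×10⁻⁶×1.9043 = 2.300146×10⁻⁵ m/K
ΔT = 7.70×10⁻³ / 2.300146×10⁻⁵ = 334.761 K
T = 25.1 + 334.761 = 359.861 °C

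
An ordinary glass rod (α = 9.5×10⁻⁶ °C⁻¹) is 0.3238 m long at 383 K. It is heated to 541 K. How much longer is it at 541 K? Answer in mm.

|ΔT| = |541 − 383| = 158 K
ΔL = αL₀ΔT = (9.5×10⁻⁶)(0.3238)(158) = 4.86×10⁻⁴ m

ΔL = 0.486 mm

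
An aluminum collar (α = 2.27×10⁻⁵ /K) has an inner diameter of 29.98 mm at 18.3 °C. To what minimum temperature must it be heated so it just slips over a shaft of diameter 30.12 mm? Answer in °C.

Required Δd = 30.12 − 29.98 = 0.14 mm
Δd = αd₀ΔT ⇒ ΔT = Δd/(αd₀) = 0.14 / (2.27×10⁻⁵ × 29.98) = 205.72 K
T_min = 18.3 + 205.72 = 224.02 °C

T = 224 °C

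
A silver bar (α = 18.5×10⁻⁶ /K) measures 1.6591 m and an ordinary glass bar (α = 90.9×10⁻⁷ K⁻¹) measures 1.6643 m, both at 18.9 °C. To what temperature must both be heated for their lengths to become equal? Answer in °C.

L₁(1 + α₁ΔT) = L₂(1 + α₂ΔT) ⇒ ΔT = (L₂ − L₁)/(α₁L₁ − α₂L₂)
L₂ − L₁ = 1.6643 − 1.6591 = 5.20×10⁻³ m
α₁L₁ − α₂L₂ = 18.5×10⁻⁶×1.6591 − 90.9×10⁻⁷×1.6643 = 1.5564863×10⁻⁵ m/K
ΔT = 5.20×10⁻³ / 1.5564863×10⁻⁵ = 334.086 K
T = 18.9 + 334.086 = 352.986 °C

T = 353.0 °C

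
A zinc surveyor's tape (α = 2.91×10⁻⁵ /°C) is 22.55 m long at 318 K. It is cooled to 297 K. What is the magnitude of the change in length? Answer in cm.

ΔL = 1.38 cm

|ΔT| = |297 − 318| = 21 K
ΔL = αL₀ΔT = (2.91×10⁻⁵)(22.55)(21) = 1.38×10⁻² m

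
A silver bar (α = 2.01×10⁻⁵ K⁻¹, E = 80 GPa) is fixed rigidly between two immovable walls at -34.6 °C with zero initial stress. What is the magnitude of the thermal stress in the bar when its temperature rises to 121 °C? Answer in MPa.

Fully constrained: the free strain ε = αΔT is blocked, so σ = Eε = EαΔT.
|ΔT| = 155.6 K
σ = 80.0×10⁹ × 2.01×10⁻⁵ × 155.6 = 2.50×10⁸ Pa

σ = 250 MPa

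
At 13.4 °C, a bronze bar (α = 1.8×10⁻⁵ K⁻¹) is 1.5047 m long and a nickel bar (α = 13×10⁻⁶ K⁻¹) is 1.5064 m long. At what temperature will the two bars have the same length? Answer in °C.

T = 240.0 °C

Equal length when α₁L₁ΔT − α₂L₂ΔT = L₂ − L₁ = 1.70×10⁻³ m
α₁L₁ = 2.70846×10⁻⁵, α₂L₂ = 1.95832×10⁻⁵ → Δ(αL) = 7.5014×10⁻⁶ m/K
ΔT = 1.70×10⁻³ / 7.5014×10⁻⁶ = 226.624 K, so T = 13.4 + 226.624 = 240.024 °C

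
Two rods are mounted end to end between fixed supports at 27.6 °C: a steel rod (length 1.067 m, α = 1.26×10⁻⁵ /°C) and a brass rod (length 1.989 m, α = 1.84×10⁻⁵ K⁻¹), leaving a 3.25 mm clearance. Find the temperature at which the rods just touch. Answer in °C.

T = 92.5 °C

Gap closes when ΔL₁ + ΔL₂ = 3.25 mm = 3.25×10⁻³ m
(α₁L₁ + α₂L₂)ΔT = g
α₁L₁ + α₂L₂ = 1.26×10⁻⁵×1.067 + 1.84×10⁻⁵×1.989 = 5.00418×10⁻⁵ m/K
ΔT = 3.25×10⁻³ / 5.00418×10⁻⁵ = 64.946 K
T = 27.6 + 64.946 = 92.546 °C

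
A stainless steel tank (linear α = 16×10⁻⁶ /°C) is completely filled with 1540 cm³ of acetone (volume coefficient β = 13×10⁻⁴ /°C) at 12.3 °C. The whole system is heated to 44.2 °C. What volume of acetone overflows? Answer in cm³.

The tank also expands: β_container ≈ 3α = 4.8×10⁻⁵ /K
Net overflow = V₀(β_liq − 3α_cont)ΔT
β − 3α = 1.30×10⁻³ − 4.8×10⁻⁵ = 1.252×10⁻³ /K; ΔT = 31.9 K
ΔV = 1540 × 1.252×10⁻³ × 31.9 = 61.5 cm³

61.5 cm³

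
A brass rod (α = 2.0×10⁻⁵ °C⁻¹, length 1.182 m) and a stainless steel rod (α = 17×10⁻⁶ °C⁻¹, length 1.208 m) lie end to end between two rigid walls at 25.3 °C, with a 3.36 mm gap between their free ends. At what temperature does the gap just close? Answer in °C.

α₁L₁ = 2.364×10⁻⁵ m/K, α₂L₂ = 2.0536×10⁻⁵ m/K → total 4.4176×10⁻⁵ m/K
ΔT = g/(α₁L₁+α₂L₂) = 3.36×10⁻³ / 4.4176×10⁻⁵ = 76.06 K
T = 25.3 + 76.06 = 101.36 °C

T = 101 °C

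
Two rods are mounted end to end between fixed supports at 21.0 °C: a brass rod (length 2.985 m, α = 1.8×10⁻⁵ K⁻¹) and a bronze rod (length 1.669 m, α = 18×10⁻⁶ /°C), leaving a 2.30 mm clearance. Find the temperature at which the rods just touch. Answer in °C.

Gap closes when ΔL₁ + ΔL₂ = 2.30 mm = 2.30×10⁻³ m
(α₁L₁ + α₂L₂)ΔT = g
α₁L₁ + α₂L₂ = 1.8×10⁻⁵×2.985 + 18×10⁻⁶×1.669 = 8.3772×10⁻⁵ m/K
ΔT = 2.30×10⁻³ / 8.3772×10⁻⁵ = 27.455 K
T = 21.0 + 27.455 = 48.455 °C

T = 48.5 °C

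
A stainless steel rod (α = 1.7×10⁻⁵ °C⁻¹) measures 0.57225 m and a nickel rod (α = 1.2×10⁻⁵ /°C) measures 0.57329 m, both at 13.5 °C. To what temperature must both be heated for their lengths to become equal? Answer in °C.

L₁(1 + α₁ΔT) = L₂(1 + α₂ΔT) ⇒ ΔT = (L₂ − L₁)/(α₁L₁ − α₂L₂)
L₂ − L₁ = 0.57329 − 0.57225 = 1.04×10⁻³ m
α₁L₁ − α₂L₂ = 1.7×10⁻⁵×0.57225 − 1.2×10⁻⁵×0.57329 = 2.84877×10⁻⁶ m/K
ΔT = 1.04×10⁻³ / 2.84877×10⁻⁶ = 365.070 K
T = 13.5 + 365.070 = 378.570 °C

T = 378.6 °C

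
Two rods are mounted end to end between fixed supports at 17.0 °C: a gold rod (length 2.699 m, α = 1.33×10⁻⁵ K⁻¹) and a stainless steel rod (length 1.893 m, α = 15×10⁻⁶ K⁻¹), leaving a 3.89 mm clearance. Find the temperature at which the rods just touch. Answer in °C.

α₁L₁ = 3.58967×10⁻⁵ m/K, α₂L₂ = 2.8395×10⁻⁵ m/K → total 6.42917×10⁻⁵ m/K
ΔT = g/(α₁L₁+α₂L₂) = 3.89×10⁻³ / 6.42917×10⁻⁵ = 60.505 K
T = 17.0 + 60.505 = 77.505 °C

T = 77.5 °C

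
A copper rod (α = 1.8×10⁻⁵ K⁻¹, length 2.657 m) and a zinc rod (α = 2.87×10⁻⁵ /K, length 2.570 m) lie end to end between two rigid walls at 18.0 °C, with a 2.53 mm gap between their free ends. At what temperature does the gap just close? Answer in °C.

Gap closes when ΔL₁ + ΔL₂ = 2.53 mm = 2.53×10⁻³ m
(α₁L₁ + α₂L₂)ΔT = g
α₁L₁ + α₂L₂ = 1.8×10⁻⁵×2.657 + 2.87×10⁻⁵×2.570 = 1.21585×10⁻⁴ m/K
ΔT = 2.53×10⁻³ / 1.21585×10⁻⁴ = 20.808 K
T = 18.0 + 20.808 = 38.808 °C

T = 38.8 °C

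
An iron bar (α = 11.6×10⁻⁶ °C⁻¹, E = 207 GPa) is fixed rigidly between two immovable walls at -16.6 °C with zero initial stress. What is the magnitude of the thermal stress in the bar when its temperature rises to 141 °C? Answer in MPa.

Fully constrained: the free strain ε = αΔT is blocked, so σ = Eε = EαΔT.
|ΔT| = 157.6 K
σ = 207×10⁹ × 11.6×10⁻⁶ × 157.6 = 3.78×10⁸ Pa

σ = 378 MPa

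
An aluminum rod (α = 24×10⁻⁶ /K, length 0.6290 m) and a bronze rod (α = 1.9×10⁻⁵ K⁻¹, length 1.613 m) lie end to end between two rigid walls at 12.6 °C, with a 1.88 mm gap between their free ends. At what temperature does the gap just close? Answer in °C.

T = 53.7 °C

α₁L₁ = 1.5096×10⁻⁵ m/K, α₂L₂ = 3.0647×10⁻⁵ m/K → total 4.5743×10⁻⁵ m/K
ΔT = g/(α₁L₁+α₂L₂) = 1.88×10⁻³ / 4.5743×10⁻⁵ = 41.099 K
T = 12.6 + 41.099 = 53.699 °C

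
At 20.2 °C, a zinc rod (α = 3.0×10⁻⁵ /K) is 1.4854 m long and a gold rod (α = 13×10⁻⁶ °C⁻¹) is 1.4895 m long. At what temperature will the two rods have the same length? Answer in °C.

T = 182.9 °C

L₁(1 + α₁ΔT) = L₂(1 + α₂ΔT) ⇒ ΔT = (L₂ − L₁)/(α₁L₁ − α₂L₂)
L₂ − L₁ = 1.4895 − 1.4854 = 4.10×10⁻³ m
α₁L₁ − α₂L₂ = 3.0×10⁻⁵×1.4854 − 13×10⁻⁶×1.4895 = 2.51985×10⁻⁵ m/K
ΔT = 4.10×10⁻³ / 2.51985×10⁻⁵ = 162.708 K
T = 20.2 + 162.708 = 182.908 °C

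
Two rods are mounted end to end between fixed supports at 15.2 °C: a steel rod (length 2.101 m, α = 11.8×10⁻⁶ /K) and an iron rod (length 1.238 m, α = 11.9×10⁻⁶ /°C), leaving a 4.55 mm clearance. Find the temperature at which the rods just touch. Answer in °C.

α₁L₁ = 2.47918×10⁻⁵ m/K, α₂L₂ = 1.47322×10⁻⁵ m/K → total 3.9524×10⁻⁵ m/K
ΔT = g/(α₁L₁+α₂L₂) = 4.55×10⁻³ / 3.9524×10⁻⁵ = 115.12 K
T = 15.2 + 115.12 = 130.32 °C

T = 130 °C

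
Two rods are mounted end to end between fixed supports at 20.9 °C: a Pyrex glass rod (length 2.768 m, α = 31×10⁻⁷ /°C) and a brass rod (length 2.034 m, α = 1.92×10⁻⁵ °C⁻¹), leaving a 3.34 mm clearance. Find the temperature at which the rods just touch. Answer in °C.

Gap closes when ΔL₁ + ΔL₂ = 3.34 mm = 3.34×10⁻³ m
(α₁L₁ + α₂L₂)ΔT = g
α₁L₁ + α₂L₂ = 31×10⁻⁷×2.768 + 1.92×10⁻⁵×2.034 = 4.76336×10⁻⁵ m/K
ΔT = 3.34×10⁻³ / 4.76336×10⁻⁵ = 70.119 K
T = 20.9 + 70.119 = 91.019 °C

T = 91.0 °C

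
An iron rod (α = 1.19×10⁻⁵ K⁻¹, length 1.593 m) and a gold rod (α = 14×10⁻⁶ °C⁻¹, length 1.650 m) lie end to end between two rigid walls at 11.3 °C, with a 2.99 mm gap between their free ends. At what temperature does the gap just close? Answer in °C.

α₁L₁ = 1.89567×10⁻⁵ m/K, α₂L₂ = 2.310×10⁻⁵ m/K → total 4.20567×10⁻⁵ m/K
ΔT = g/(α₁L₁+α₂L₂) = 2.99×10⁻³ / 4.20567×10⁻⁵ = 71.094 K
T = 11.3 + 71.094 = 82.394 °C

T = 82.4 °C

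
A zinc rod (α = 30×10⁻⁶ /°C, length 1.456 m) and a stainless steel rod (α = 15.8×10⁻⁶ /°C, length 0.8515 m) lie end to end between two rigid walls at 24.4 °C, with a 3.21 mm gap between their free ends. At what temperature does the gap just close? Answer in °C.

T = 80.6 °C

α₁L₁ = 4.368×10⁻⁵ m/K, α₂L₂ = 1.34537×10⁻⁵ m/K → total 5.71337×10⁻⁵ m/K
ΔT = g/(α₁L₁+α₂L₂) = 3.21×10⁻³ / 5.71337×10⁻⁵ = 56.184 K
T = 24.4 + 56.184 = 80.584 °C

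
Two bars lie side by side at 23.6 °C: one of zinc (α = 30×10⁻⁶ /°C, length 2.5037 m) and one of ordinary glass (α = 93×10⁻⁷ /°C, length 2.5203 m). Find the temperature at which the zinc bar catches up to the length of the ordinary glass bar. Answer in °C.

L₁(1 + α₁ΔT) = L₂(1 + α₂ΔT) ⇒ ΔT = (L₂ − L₁)/(α₁L₁ − α₂L₂)
L₂ − L₁ = 2.5203 − 2.5037 = 1.66×10⁻² m
α₁L₁ − α₂L₂ = 30×10⁻⁶×2.5037 − 93×10⁻⁷×2.5203 = 5.167221×10⁻⁵ m/K
ΔT = 1.66×10⁻² / 5.167221×10⁻⁵ = 321.256 K
T = 23.6 + 321.256 = 344.856 °C

T = 344.9 °C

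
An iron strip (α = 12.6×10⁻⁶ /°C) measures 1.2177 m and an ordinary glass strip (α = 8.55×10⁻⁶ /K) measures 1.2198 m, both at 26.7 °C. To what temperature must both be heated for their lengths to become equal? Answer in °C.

T = 454.1 °C

Equal length when α₁L₁ΔT − α₂L₂ΔT = L₂ − L₁ = 2.10×10⁻³ m
α₁L₁ = 1.534302×10⁻⁵, α₂L₂ = 1.042929×10⁻⁵ → Δ(αL) = 4.91373×10⁻⁶ m/K
ΔT = 2.10×10⁻³ / 4.91373×10⁻⁶ = 427.374 K, so T = 26.7 + 427.374 = 454.074 °C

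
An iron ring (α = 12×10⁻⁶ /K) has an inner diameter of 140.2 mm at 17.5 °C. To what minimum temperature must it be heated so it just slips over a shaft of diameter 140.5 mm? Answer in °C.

T = 196 °C

Required Δd = 140.5 − 140.2 = 0.3 mm
Δd = αd₀ΔT ⇒ ΔT = Δd/(αd₀) = 0.3 / (12×10⁻⁶ × 140.2) = 178.32 K
T_min = 17.5 + 178.32 = 195.82 °C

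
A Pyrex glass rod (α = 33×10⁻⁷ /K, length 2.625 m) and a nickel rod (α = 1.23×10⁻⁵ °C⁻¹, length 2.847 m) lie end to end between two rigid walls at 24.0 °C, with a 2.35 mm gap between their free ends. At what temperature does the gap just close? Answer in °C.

α₁L₁ = 8.6625×10⁻⁶ m/K, α₂L₂ = 3.50181×10⁻⁵ m/K → total 4.36806×10⁻⁵ m/K
ΔT = g/(α₁L₁+α₂L₂) = 2.35×10⁻³ / 4.36806×10⁻⁵ = 53.800 K
T = 24.0 + 53.800 = 77.800 °C

T = 77.8 °C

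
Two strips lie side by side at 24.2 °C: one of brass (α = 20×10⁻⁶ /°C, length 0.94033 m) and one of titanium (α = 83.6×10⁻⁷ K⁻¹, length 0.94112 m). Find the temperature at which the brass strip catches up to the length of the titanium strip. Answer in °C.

Equal length when α₁L₁ΔT − α₂L₂ΔT = L₂ − L₁ = 7.90×10⁻⁴ m
α₁L₁ = 1.88066×10⁻⁵, α₂L₂ = 7.8677632×10⁻⁶ → Δ(αL) = 1.09388368×10⁻⁵ m/K
ΔT = 7.90×10⁻⁴ / 1.09388368×10⁻⁵ = 72.2197 K, so T = 24.2 + 72.2197 = 96.4197 °C

T = 96.42 °C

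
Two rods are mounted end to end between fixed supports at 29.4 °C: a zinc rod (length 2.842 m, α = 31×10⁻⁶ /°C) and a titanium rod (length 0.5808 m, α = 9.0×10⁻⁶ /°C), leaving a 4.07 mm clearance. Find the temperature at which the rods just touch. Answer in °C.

T = 73.0 °C

α₁L₁ = 8.8102×10⁻⁵ m/K, α₂L₂ = 5.2272×10⁻⁶ m/K → total 9.33292×10⁻⁵ m/K
ΔT = g/(α₁L₁+α₂L₂) = 4.07×10⁻³ / 9.33292×10⁻⁵ = 43.609 K
T = 29.4 + 43.609 = 73.009 °C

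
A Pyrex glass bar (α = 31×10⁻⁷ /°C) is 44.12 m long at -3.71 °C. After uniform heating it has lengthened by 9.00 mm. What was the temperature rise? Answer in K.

ΔL = αL₀ΔT ⇒ ΔT = ΔL / (αL₀)
ΔT = 9.00×10⁻³ m / (31×10⁻⁷ × 44.12 m) = 65.803 K

ΔT = 65.8 K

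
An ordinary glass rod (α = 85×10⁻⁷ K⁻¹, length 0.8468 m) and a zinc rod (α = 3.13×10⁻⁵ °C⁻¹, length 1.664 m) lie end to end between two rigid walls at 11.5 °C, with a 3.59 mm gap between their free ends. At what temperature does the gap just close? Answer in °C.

T = 72.1 °C

Gap closes when ΔL₁ + ΔL₂ = 3.59 mm = 3.59×10⁻³ m
(α₁L₁ + α₂L₂)ΔT = g
α₁L₁ + α₂L₂ = 85×10⁻⁷×0.8468 + 3.13×10⁻⁵×1.664 = 5.9281×10⁻⁵ m/K
ΔT = 3.59×10⁻³ / 5.9281×10⁻⁵ = 60.559 K
T = 11.5 + 60.559 = 72.059 °C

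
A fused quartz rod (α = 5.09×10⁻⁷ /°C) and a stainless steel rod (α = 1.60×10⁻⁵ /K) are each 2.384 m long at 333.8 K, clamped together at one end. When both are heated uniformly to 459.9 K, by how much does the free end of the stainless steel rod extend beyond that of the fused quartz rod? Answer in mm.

4.66 mm

ΔT = 126.1 K
fused quartz: ΔL = 5.09×10⁻⁷ × 2.384 m × 126.1 = 1.5302×10⁻⁴ m = 0.15302 mm
stainless steel: ΔL = 1.60×10⁻⁵ × 2.384 m × 126.1 = 4.8100×10⁻³ m = 4.8100 mm
difference = 4.8100 − 0.15302 = 4.65698 mm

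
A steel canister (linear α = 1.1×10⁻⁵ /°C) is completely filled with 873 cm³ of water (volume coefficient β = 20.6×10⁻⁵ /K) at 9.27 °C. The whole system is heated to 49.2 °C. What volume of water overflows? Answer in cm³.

The canister also expands: β_container ≈ 3α = 3.3×10⁻⁵ /K
Net overflow = V₀(β_liq − 3α_cont)ΔT
β − 3α = 2.06×10⁻⁴ − 3.3×10⁻⁵ = 1.73×10⁻⁴ /K; ΔT = 39.93 K
ΔV = 873 × 1.73×10⁻⁴ × 39.93 = 6.03 cm³

6.03 cm³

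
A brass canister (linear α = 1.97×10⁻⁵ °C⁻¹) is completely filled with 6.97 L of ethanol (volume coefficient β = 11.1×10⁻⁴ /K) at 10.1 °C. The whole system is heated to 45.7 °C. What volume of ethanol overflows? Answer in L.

The canister also expands: β_container ≈ 3α = 5.91×10⁻⁵ /K
Net overflow = V₀(β_liq − 3α_cont)ΔT
β − 3α = 1.11×10⁻³ − 5.91×10⁻⁵ = 1.0509×10⁻³ /K; ΔT = 35.6 K
ΔV = 6.97 × 1.0509×10⁻³ × 35.6 = 0.261 L

0.261 L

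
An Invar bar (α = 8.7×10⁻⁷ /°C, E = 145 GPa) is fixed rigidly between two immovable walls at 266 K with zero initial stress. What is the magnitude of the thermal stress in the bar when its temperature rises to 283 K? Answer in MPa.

Fully constrained: the free strain ε = αΔT is blocked, so σ = Eε = EαΔT.
|ΔT| = 17 K
σ = 145×10⁹ × 8.7×10⁻⁷ × 17 = 2.14×10⁶ Pa

σ = 2.14 MPa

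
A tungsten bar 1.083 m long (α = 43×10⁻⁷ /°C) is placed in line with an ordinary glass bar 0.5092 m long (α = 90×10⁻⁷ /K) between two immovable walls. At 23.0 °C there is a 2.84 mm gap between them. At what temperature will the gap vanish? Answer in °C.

T = 330 °C

Gap closes when ΔL₁ + ΔL₂ = 2.84 mm = 2.84×10⁻³ m
(α₁L₁ + α₂L₂)ΔT = g
α₁L₁ + α₂L₂ = 43×10⁻⁷×1.083 + 90×10⁻⁷×0.5092 = 9.2397×10⁻⁶ m/K
ΔT = 2.84×10⁻³ / 9.2397×10⁻⁶ = 307.37 K
T = 23.0 + 307.37 = 330.37 °C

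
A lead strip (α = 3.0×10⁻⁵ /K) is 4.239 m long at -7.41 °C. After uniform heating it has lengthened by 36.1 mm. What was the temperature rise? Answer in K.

ΔT = 284 K

ΔL = αL₀ΔT ⇒ ΔT = ΔL / (αL₀)
ΔT = 36.1×10⁻³ m / (3.0×10⁻⁵ × 4.239 m) = 283.87 K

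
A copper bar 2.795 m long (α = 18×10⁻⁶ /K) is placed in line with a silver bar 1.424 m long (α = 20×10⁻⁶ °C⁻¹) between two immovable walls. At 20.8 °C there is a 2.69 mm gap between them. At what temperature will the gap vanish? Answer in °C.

α₁L₁ = 5.031×10⁻⁵ m/K, α₂L₂ = 2.848×10⁻⁵ m/K → total 7.879×10⁻⁵ m/K
ΔT = g/(α₁L₁+α₂L₂) = 2.69×10⁻³ / 7.879×10⁻⁵ = 34.141 K
T = 20.8 + 34.141 = 54.941 °C

T = 54.9 °C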